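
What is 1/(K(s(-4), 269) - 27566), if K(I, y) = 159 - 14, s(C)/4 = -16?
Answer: -1/27421 ≈ -3.6468e-5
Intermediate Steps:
s(C) = -64 (s(C) = 4*(-16) = -64)
K(I, y) = 145
1/(K(s(-4), 269) - 27566) = 1/(145 - 27566) = 1/(-27421) = -1/27421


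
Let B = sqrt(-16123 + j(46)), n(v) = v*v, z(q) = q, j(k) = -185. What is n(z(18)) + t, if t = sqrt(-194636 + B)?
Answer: 324 + sqrt(-194636 + 6*I*sqrt(453)) ≈ 324.14 + 441.18*I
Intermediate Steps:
n(v) = v**2
B = 6*I*sqrt(453) (B = sqrt(-16123 - 185) = sqrt(-16308) = 6*I*sqrt(453) ≈ 127.7*I)
t = sqrt(-194636 + 6*I*sqrt(453)) ≈ 0.145 + 441.18*I
n(z(18)) + t = 18**2 + sqrt(-194636 + 6*I*sqrt(453)) = 324 + sqrt(-194636 + 6*I*sqrt(453))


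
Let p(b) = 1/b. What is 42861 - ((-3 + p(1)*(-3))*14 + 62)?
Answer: 42883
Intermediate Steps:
42861 - ((-3 + p(1)*(-3))*14 + 62) = 42861 - ((-3 - 3/1)*14 + 62) = 42861 - ((-3 + 1*(-3))*14 + 62) = 42861 - ((-3 - 3)*14 + 62) = 42861 - (-6*14 + 62) = 42861 - (-84 + 62) = 42861 - 1*(-22) = 42861 + 22 = 42883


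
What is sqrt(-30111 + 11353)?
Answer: I*sqrt(18758) ≈ 136.96*I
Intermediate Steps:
sqrt(-30111 + 11353) = sqrt(-18758) = I*sqrt(18758)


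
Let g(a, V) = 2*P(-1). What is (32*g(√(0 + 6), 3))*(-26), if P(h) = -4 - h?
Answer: 4992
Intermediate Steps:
g(a, V) = -6 (g(a, V) = 2*(-4 - 1*(-1)) = 2*(-4 + 1) = 2*(-3) = -6)
(32*g(√(0 + 6), 3))*(-26) = (32*(-6))*(-26) = -192*(-26) = 4992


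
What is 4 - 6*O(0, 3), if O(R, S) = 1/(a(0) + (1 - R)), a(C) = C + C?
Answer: -2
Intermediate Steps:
a(C) = 2*C
O(R, S) = 1/(1 - R) (O(R, S) = 1/(2*0 + (1 - R)) = 1/(0 + (1 - R)) = 1/(1 - R))
4 - 6*O(0, 3) = 4 - (-6)/(-1 + 0) = 4 - (-6)/(-1) = 4 - (-6)*(-1) = 4 - 6*1 = 4 - 6 = -2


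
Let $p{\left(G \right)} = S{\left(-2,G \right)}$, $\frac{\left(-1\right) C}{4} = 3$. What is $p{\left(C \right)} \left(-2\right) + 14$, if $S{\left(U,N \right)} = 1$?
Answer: $12$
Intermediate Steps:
$C = -12$ ($C = \left(-4\right) 3 = -12$)
$p{\left(G \right)} = 1$
$p{\left(C \right)} \left(-2\right) + 14 = 1 \left(-2\right) + 14 = -2 + 14 = 12$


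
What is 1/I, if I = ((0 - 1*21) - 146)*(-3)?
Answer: 1/501 ≈ 0.0019960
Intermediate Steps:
I = 501 (I = ((0 - 21) - 146)*(-3) = (-21 - 146)*(-3) = -167*(-3) = 501)
1/I = 1/501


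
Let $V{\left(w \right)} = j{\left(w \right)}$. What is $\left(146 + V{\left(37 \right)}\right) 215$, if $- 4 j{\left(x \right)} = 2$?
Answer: $\frac{62565}{2} \approx 31283.0$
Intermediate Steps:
$j{\left(x \right)} = - \frac{1}{2}$ ($j{\left(x \right)} = \left(- \frac{1}{4}\right) 2 = - \frac{1}{2}$)
$V{\left(w \right)} = - \frac{1}{2}$
$\left(146 + V{\left(37 \right)}\right) 215 = \left(146 - \frac{1}{2}\right) 215 = \frac{291}{2} \cdot 215 = \frac{62565}{2}$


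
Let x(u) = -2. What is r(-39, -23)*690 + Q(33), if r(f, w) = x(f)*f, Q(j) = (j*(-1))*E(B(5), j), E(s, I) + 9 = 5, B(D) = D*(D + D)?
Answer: 53952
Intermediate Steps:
B(D) = 2*D**2 (B(D) = D*(2*D) = 2*D**2)
E(s, I) = -4 (E(s, I) = -9 + 5 = -4)
Q(j) = 4*j (Q(j) = (j*(-1))*(-4) = -j*(-4) = 4*j)
r(f, w) = -2*f
r(-39, -23)*690 + Q(33) = -2*(-39)*690 + 4*33 = 78*690 + 132 = 53820 + 132 = 53952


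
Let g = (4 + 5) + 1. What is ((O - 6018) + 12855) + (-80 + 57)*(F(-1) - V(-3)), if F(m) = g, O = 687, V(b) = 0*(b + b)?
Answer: 7294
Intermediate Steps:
V(b) = 0 (V(b) = 0*(2*b) = 0)
g = 10 (g = 9 + 1 = 10)
F(m) = 10
((O - 6018) + 12855) + (-80 + 57)*(F(-1) - V(-3)) = ((687 - 6018) + 12855) + (-80 + 57)*(10 - 1*0) = (-5331 + 12855) - 23*(10 + 0) = 7524 - 23*10 = 7524 - 230 = 7294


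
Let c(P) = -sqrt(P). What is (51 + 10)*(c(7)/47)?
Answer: -61*sqrt(7)/47 ≈ -3.4338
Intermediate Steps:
(51 + 10)*(c(7)/47) = (51 + 10)*(-sqrt(7)/47) = 61*(-sqrt(7)*(1/47)) = 61*(-sqrt(7)/47) = -61*sqrt(7)/47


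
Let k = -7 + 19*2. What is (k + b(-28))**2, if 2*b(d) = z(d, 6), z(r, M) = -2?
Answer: 900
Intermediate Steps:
b(d) = -1 (b(d) = (1/2)*(-2) = -1)
k = 31 (k = -7 + 38 = 31)
(k + b(-28))**2 = (31 - 1)**2 = 30**2 = 900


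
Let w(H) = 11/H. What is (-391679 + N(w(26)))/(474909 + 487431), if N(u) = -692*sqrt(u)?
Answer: -391679/962340 - 173*sqrt(286)/6255210 ≈ -0.40747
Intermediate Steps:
(-391679 + N(w(26)))/(474909 + 487431) = (-391679 - 692*sqrt(286)/26)/(474909 + 487431) = (-391679 - 692*sqrt(286)/26)/962340 = (-391679 - 346*sqrt(286)/13)*(1/962340) = -391679/962340 - 173*sqrt(286)/6255210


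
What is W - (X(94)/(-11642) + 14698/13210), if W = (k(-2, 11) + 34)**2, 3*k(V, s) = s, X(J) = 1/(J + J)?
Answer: 184448205691829/130107033720 ≈ 1417.7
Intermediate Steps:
X(J) = 1/(2*J)
k(V, s) = s/3
W = 12769/9 (W = ((1/3)*11 + 34)**2 = (11/3 + 34)**2 = (113/3)**2 = 12769/9 ≈ 1418.8)
W - (X(94)/(-11642) + 14698/13210) = 12769/9 - (((1/2)/94)/(-11642) + 14698/13210) = 12769/9 - (((1/2)*(1/94))*(-1/11642) + 14698*(1/13210)) = 12769/9 - ((1/188)*(-1/11642) + 7349/6605) = 12769/9 - (-1/2188696 + 7349/6605) = 12769/9 - 1*16084720299/14456337080 = 12769/9 - 16084720299/14456337080 = 184448205691829/130107033720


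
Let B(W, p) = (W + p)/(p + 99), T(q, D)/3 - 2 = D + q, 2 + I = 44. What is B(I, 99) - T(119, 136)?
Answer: -50839/66 ≈ -770.29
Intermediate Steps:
I = 42 (I = -2 + 44 = 42)
T(q, D) = 6 + 3*D + 3*q (T(q, D) = 6 + 3*(D + q) = 6 + (3*D + 3*q) = 6 + 3*D + 3*q)
B(W, p) = (W + p)/(99 + p)
B(I, 99) - T(119, 136) = (42 + 99)/(99 + 99) - (6 + 3*136 + 3*119) = 141/198 - (6 + 408 + 357) = (1/198)*141 - 1*771 = 47/66 - 771 = -50839/66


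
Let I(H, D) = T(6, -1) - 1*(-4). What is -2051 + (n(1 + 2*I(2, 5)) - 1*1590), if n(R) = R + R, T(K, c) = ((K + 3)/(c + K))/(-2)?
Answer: -18133/5 ≈ -3626.6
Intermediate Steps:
T(K, c) = -(3 + K)/(2*(K + c)) (T(K, c) = ((3 + K)/(K + c))*(-½) = -(3 + K)/(2*(K + c)))
I(H, D) = 31/10 (I(H, D) = (-3 - 1*6)/(2*(6 - 1)) - 1*(-4) = (½)*(-3 - 6)/5 + 4 = (½)*(⅕)*(-9) + 4 = -9/10 + 4 = 31/10)
n(R) = 2*R
-2051 + (n(1 + 2*I(2, 5)) - 1*1590) = -2051 + (2*(1 + 2*(31/10)) - 1*1590) = -2051 + (2*(1 + 31/5) - 1590) = -2051 + (2*(36/5) - 1590) = -2051 + (72/5 - 1590) = -2051 - 7878/5 = -18133/5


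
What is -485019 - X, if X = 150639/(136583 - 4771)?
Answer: -63931475067/131812 ≈ -4.8502e+5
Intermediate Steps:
X = 150639/131812 ≈ 1.1428
-485019 - X = -485019 - 1*150639/131812 = -485019 - 150639/131812 = -63931475067/131812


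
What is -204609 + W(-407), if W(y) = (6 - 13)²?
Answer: -204560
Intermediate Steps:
W(y) = 49 (W(y) = (-7)² = 49)
-204609 + W(-407) = -204609 + 49 = -204560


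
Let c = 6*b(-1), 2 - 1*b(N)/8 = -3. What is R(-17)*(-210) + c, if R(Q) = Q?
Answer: 3810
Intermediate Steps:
b(N) = 40 (b(N) = 16 - 8*(-3) = 16 + 24 = 40)
c = 240 (c = 6*40 = 240)
R(-17)*(-210) + c = -17*(-210) + 240 = 3570 + 240 = 3810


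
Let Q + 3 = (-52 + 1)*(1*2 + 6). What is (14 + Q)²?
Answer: 157609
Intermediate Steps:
Q = -411 (Q = -3 + (-52 + 1)*(1*2 + 6) = -3 - 51*(2 + 6) = -3 - 51*8 = -3 - 408 = -411)
(14 + Q)² = (14 - 411)² = (-397)² = 157609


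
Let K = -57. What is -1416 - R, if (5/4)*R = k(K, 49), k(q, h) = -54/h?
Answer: -346704/245 ≈ -1415.1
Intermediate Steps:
R = -216/245 (R = 4*(-54/49)/5 = 4*(-54*1/49)/5 = (⅘)*(-54/49) = -216/245 ≈ -0.88163)
-1416 - R = -1416 - 1*(-216/245) = -1416 + 216/245 = -346704/245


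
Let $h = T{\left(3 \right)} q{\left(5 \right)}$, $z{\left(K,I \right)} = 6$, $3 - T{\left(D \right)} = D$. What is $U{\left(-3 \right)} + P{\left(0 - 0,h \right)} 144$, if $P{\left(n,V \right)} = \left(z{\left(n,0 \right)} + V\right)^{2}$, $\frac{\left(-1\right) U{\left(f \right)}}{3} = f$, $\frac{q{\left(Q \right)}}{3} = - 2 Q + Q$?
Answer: $5193$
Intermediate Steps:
$q{\left(Q \right)} = - 3 Q$ ($q{\left(Q \right)} = 3 \left(- 2 Q + Q\right) = 3 \left(- Q\right) = - 3 Q$)
$U{\left(f \right)} = - 3 f$
$T{\left(D \right)} = 3 - D$
$h = 0$ ($h = \left(3 - 3\right) \left(\left(-3\right) 5\right) = \left(3 - 3\right) \left(-15\right) = 0 \left(-15\right) = 0$)
$P{\left(n,V \right)} = \left(6 + V\right)^{2}$
$U{\left(-3 \right)} + P{\left(0 - 0,h \right)} 144 = \left(-3\right) \left(-3\right) + \left(6 + 0\right)^{2} \cdot 144 = 9 + 6^{2} \cdot 144 = 9 + 36 \cdot 144 = 9 + 5184 = 5193$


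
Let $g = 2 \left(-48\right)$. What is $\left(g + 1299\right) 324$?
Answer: $389772$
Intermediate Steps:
$g = -96$
$\left(g + 1299\right) 324 = \left(-96 + 1299\right) 324 = 1203 \cdot 324 = 389772$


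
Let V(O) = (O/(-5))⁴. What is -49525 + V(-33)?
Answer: -29767204/625 ≈ -47628.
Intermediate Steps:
V(O) = O⁴/625 (V(O) = (O*(-⅕))⁴ = (-O/5)⁴ = O⁴/625)
-49525 + V(-33) = -49525 + (1/625)*(-33)⁴ = -49525 + (1/625)*1185921 = -49525 + 1185921/625 = -29767204/625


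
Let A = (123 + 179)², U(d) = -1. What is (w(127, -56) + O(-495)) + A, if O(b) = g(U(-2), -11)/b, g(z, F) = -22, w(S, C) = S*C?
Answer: 3784142/45 ≈ 84092.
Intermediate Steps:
w(S, C) = C*S
O(b) = -22/b
A = 91204 (A = 302² = 91204)
(w(127, -56) + O(-495)) + A = (-56*127 - 22/(-495)) + 91204 = (-7112 - 22*(-1/495)) + 91204 = (-7112 + 2/45) + 91204 = -320038/45 + 91204 = 3784142/45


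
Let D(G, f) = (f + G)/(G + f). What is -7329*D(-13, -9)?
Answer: -7329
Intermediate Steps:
D(G, f) = 1 (D(G, f) = (G + f)/(G + f) = 1)
-7329*D(-13, -9) = -7329*1 = -7329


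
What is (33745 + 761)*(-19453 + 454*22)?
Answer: -326599290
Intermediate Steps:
(33745 + 761)*(-19453 + 454*22) = 34506*(-19453 + 9988) = 34506*(-9465) = -326599290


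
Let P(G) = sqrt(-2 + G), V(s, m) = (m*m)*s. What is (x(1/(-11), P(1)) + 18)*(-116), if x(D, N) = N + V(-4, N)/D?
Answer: 3016 - 116*I ≈ 3016.0 - 116.0*I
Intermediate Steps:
V(s, m) = s*m**2 (V(s, m) = m**2*s = s*m**2)
x(D, N) = N - 4*N**2/D (x(D, N) = N + (-4*N**2)/D = N - 4*N**2/D)
(x(1/(-11), P(1)) + 18)*(-116) = (sqrt(-2 + 1)*(1/(-11) - 4*sqrt(-2 + 1))/(1/(-11)) + 18)*(-116) = (sqrt(-1)*(-1/11 - 4*I)/(-1/11) + 18)*(-116) = (I*(-11)*(-1/11 - 4*I) + 18)*(-116) = (-11*I*(-1/11 - 4*I) + 18)*(-116) = (18 - 11*I*(-1/11 - 4*I))*(-116) = -2088 + 1276*I*(-1/11 - 4*I)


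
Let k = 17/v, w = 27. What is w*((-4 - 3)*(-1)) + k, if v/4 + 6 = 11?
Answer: 3797/20 ≈ 189.85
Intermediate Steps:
v = 20 (v = -24 + 4*11 = -24 + 44 = 20)
k = 17/20 ≈ 0.85000
w*((-4 - 3)*(-1)) + k = 27*((-4 - 3)*(-1)) + 17/20 = 27*(-7*(-1)) + 17/20 = 27*7 + 17/20 = 189 + 17/20 = 3797/20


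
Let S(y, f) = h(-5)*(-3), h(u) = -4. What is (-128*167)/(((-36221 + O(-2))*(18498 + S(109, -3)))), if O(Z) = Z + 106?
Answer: 10688/334262835 ≈ 3.1975e-5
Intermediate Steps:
O(Z) = 106 + Z
S(y, f) = 12 (S(y, f) = -4*(-3) = 12)
(-128*167)/(((-36221 + O(-2))*(18498 + S(109, -3)))) = (-128*167)/(((-36221 + (106 - 2))*(18498 + 12))) = -21376*1/(18510*(-36221 + 104)) = -21376/((-36117*18510)) = -21376/(-668525670) = -21376*(-1/668525670) = 10688/334262835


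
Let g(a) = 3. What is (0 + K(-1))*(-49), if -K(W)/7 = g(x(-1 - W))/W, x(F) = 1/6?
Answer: -1029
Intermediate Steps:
x(F) = ⅙
K(W) = -21/W
(0 + K(-1))*(-49) = (0 - 21/(-1))*(-49) = (0 - 21*(-1))*(-49) = (0 + 21)*(-49) = 21*(-49) = -1029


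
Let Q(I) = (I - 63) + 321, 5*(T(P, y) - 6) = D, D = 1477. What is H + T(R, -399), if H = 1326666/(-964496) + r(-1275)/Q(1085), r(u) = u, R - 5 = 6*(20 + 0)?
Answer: 56970211609/190487960 ≈ 299.08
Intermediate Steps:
R = 125 (R = 5 + 6*(20 + 0) = 5 + 6*20 = 5 + 120 = 125)
T(P, y) = 1507/5 (T(P, y) = 6 + (⅕)*1477 = 6 + 1477/5 = 1507/5)
Q(I) = 258 + I (Q(I) = (-63 + I) + 321 = 258 + I)
H = -88571907/38097592 (H = 1326666/(-964496) - 1275/(258 + 1085) = 1326666*(-1/964496) - 1275/1343 = -663333/482248 - 1275*1/1343 = -663333/482248 - 75/79 = -88571907/38097592 ≈ -2.3249)
H + T(R, -399) = -88571907/38097592 + 1507/5 = 56970211609/190487960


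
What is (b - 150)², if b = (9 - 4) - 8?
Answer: 23409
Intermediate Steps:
b = -3 (b = 5 - 8 = -3)
(b - 150)² = (-3 - 150)² = (-153)² = 23409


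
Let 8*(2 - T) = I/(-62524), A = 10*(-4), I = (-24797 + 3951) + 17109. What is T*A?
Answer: -4983235/62524 ≈ -79.701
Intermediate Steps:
I = -3737 (I = -20846 + 17109 = -3737)
A = -40
T = 996647/500192 (T = 2 - (-3737)/(8*(-62524)) = 2 - (-3737)*(-1)/(8*62524) = 2 - 1/8*3737/62524 = 2 - 3737/500192 = 996647/500192 ≈ 1.9925)
T*A = (996647/500192)*(-40) = -4983235/62524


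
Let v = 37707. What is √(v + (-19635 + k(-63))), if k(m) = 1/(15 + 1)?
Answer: √289153/4 ≈ 134.43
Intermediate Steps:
k(m) = 1/16
√(v + (-19635 + k(-63))) = √(37707 + (-19635 + 1/16)) = √(37707 - 314159/16) = √(289153/16) = √289153/4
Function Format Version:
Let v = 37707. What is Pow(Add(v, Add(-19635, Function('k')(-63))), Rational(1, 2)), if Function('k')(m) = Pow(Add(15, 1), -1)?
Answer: Mul(Rational(1, 4), Pow(289153, Rational(1, 2))) ≈ 134.43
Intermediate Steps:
Function('k')(m) = Rational(1, 16) (Function('k')(m) = Pow(16, -1) = Rational(1, 16))
Pow(Add(v, Add(-19635, Function('k')(-63))), Rational(1, 2)) = Pow(Add(37707, Add(-19635, Rational(1, 16))), Rational(1, 2)) = Pow(Add(37707, Rational(-314159, 16)), Rational(1, 2)) = Pow(Rational(289153, 16), Rational(1, 2)) = Mul(Rational(1, 4), Pow(289153, Rational(1, 2)))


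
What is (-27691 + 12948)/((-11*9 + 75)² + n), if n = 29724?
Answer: -14743/30300 ≈ -0.48657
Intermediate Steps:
(-27691 + 12948)/((-11*9 + 75)² + n) = (-27691 + 12948)/((-11*9 + 75)² + 29724) = -14743/((-99 + 75)² + 29724) = -14743/((-24)² + 29724) = -14743/(576 + 29724) = -14743/30300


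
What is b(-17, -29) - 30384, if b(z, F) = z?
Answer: -30401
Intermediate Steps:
b(-17, -29) - 30384 = -17 - 30384 = -30401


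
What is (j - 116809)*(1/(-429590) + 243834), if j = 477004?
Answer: 7545987857522301/85918 ≈ 8.7828e+10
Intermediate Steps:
(j - 116809)*(1/(-429590) + 243834) = (477004 - 116809)*(1/(-429590) + 243834) = 360195*(-1/429590 + 243834) = 360195*(104748648059/429590) = 7545987857522301/85918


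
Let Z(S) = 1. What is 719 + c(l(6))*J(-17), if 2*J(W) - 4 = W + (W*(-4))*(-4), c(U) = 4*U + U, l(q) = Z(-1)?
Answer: 13/2 ≈ 6.5000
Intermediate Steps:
l(q) = 1
c(U) = 5*U
J(W) = 2 + 17*W/2 (J(W) = 2 + (W + (W*(-4))*(-4))/2 = 2 + (W - 4*W*(-4))/2 = 2 + (W + 16*W)/2 = 2 + (17*W)/2 = 2 + 17*W/2)
719 + c(l(6))*J(-17) = 719 + (5*1)*(2 + (17/2)*(-17)) = 719 + 5*(2 - 289/2) = 719 + 5*(-285/2) = 719 - 1425/2 = 13/2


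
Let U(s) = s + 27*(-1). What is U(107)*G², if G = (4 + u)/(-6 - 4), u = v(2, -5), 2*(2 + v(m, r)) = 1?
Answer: 5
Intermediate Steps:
v(m, r) = -3/2 (v(m, r) = -2 + (½)*1 = -2 + ½ = -3/2)
u = -3/2 ≈ -1.5000
G = -¼ (G = (4 - 3/2)/(-6 - 4) = (5/2)/(-10) = (5/2)*(-⅒) = -¼ ≈ -0.25000)
U(s) = -27 + s (U(s) = s - 27 = -27 + s)
U(107)*G² = (-27 + 107)*(-¼)² = 80*(1/16) = 5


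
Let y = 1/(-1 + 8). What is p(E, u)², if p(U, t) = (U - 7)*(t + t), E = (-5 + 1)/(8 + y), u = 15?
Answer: 18232900/361 ≈ 50507.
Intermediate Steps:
y = ⅐ (y = 1/7 = ⅐ ≈ 0.14286)
E = -28/57 (E = (-5 + 1)/(8 + ⅐) = -4/57/7 = -4*7/57 = -28/57 ≈ -0.49123)
p(U, t) = 2*t*(-7 + U) (p(U, t) = (-7 + U)*(2*t) = 2*t*(-7 + U))
p(E, u)² = (2*15*(-7 - 28/57))² = (2*15*(-427/57))² = (-4270/19)² = 18232900/361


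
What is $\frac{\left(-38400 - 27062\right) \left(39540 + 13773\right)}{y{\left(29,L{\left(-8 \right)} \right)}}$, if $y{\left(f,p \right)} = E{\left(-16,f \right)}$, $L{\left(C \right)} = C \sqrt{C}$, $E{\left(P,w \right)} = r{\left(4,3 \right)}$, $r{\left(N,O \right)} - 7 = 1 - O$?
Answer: $- \frac{3489975606}{5} \approx -6.98 \cdot 10^{8}$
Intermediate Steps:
$r{\left(N,O \right)} = 8 - O$ ($r{\left(N,O \right)} = 7 - \left(-1 + O\right) = 8 - O$)
$E{\left(P,w \right)} = 5$ ($E{\left(P,w \right)} = 8 - 3 = 5$)
$L{\left(C \right)} = C^{\frac{3}{2}}$
$y{\left(f,p \right)} = 5$
$\frac{\left(-38400 - 27062\right) \left(39540 + 13773\right)}{y{\left(29,L{\left(-8 \right)} \right)}} = \frac{\left(-38400 - 27062\right) \left(39540 + 13773\right)}{5} = \left(-65462\right) 53313 \cdot \frac{1}{5} = \left(-3489975606\right) \frac{1}{5} = - \frac{3489975606}{5}$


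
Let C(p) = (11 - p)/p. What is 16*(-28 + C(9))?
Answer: -4000/9 ≈ -444.44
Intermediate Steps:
C(p) = (11 - p)/p
16*(-28 + C(9)) = 16*(-28 + (11 - 1*9)/9) = 16*(-28 + (11 - 9)/9) = 16*(-28 + (1/9)*2) = 16*(-28 + 2/9) = 16*(-250/9) = -4000/9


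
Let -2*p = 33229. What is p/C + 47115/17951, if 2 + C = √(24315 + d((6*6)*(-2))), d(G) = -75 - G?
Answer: 548777641/436352908 - 33229*√6078/24308 ≈ -105.32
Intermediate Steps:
p = -33229/2 (p = -½*33229 = -33229/2 ≈ -16615.)
C = -2 + 2*√6078 (C = -2 + √(24315 + (-75 - 6*6*(-2))) = -2 + √(24315 + (-75 - 36*(-2))) = -2 + √(24315 + (-75 - 1*(-72))) = -2 + √(24315 + (-75 + 72)) = -2 + √(24315 - 3) = -2 + √24312 = -2 + 2*√6078 ≈ 153.92)
p/C + 47115/17951 = -33229/(2*(-2 + 2*√6078)) + 47115/17951 = 47115/17951 - 33229/(2*(-2 + 2*√6078))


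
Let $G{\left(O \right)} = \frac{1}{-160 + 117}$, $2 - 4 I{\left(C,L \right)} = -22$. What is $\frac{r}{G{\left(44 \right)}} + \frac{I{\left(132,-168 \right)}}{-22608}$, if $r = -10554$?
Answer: $\frac{1710001295}{3768} \approx 4.5382 \cdot 10^{5}$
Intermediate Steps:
$I{\left(C,L \right)} = 6$ ($I{\left(C,L \right)} = \frac{1}{2} - - \frac{11}{2} = \frac{1}{2} + \frac{11}{2} = 6$)
$G{\left(O \right)} = - \frac{1}{43}$ ($G{\left(O \right)} = \frac{1}{-43} = - \frac{1}{43}$)
$\frac{r}{G{\left(44 \right)}} + \frac{I{\left(132,-168 \right)}}{-22608} = - \frac{10554}{- \frac{1}{43}} + \frac{6}{-22608} = \left(-10554\right) \left(-43\right) + 6 \left(- \frac{1}{22608}\right) = 453822 - \frac{1}{3768} = \frac{1710001295}{3768}$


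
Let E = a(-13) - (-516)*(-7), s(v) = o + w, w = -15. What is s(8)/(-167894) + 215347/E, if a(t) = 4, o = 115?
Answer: -1643446819/27534616 ≈ -59.687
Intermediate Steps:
s(v) = 100 (s(v) = 115 - 15 = 100)
E = -3608 (E = 4 - (-516)*(-7) = 4 - 172*21 = 4 - 3612 = -3608)
s(8)/(-167894) + 215347/E = 100/(-167894) + 215347/(-3608) = 100*(-1/167894) + 215347*(-1/3608) = -50/83947 - 19577/328 = -1643446819/27534616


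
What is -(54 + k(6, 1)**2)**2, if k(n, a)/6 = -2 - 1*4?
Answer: -1822500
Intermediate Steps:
k(n, a) = -36 (k(n, a) = 6*(-2 - 1*4) = 6*(-2 - 4) = 6*(-6) = -36)
-(54 + k(6, 1)**2)**2 = -(54 + (-36)**2)**2 = -(54 + 1296)**2 = -1*1350**2 = -1*1822500 = -1822500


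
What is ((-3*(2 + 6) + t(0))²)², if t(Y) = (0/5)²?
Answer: 331776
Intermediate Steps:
t(Y) = 0 (t(Y) = (0*(⅕))² = 0² = 0)
((-3*(2 + 6) + t(0))²)² = ((-3*(2 + 6) + 0)²)² = ((-3*8 + 0)²)² = ((-24 + 0)²)² = ((-24)²)² = 576² = 331776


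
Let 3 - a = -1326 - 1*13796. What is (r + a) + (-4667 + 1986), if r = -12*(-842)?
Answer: 22548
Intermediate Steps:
r = 10104
a = 15125 (a = 3 - (-1326 - 1*13796) = 3 - (-1326 - 13796) = 3 - 1*(-15122) = 3 + 15122 = 15125)
(r + a) + (-4667 + 1986) = (10104 + 15125) + (-4667 + 1986) = 25229 - 2681 = 22548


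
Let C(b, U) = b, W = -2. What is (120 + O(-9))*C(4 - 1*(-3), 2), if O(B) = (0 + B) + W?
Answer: 763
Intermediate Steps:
O(B) = -2 + B (O(B) = (0 + B) - 2 = B - 2 = -2 + B)
(120 + O(-9))*C(4 - 1*(-3), 2) = (120 + (-2 - 9))*(4 - 1*(-3)) = (120 - 11)*(4 + 3) = 109*7 = 763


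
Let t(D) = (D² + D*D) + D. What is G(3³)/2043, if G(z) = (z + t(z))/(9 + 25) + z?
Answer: 135/3859 ≈ 0.034983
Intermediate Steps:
t(D) = D + 2*D² (t(D) = (D² + D²) + D = 2*D² + D = D + 2*D²)
G(z) = 35*z/34 + z*(1 + 2*z)/34 (G(z) = (z + z*(1 + 2*z))/(9 + 25) + z = (z + z*(1 + 2*z))/34 + z = (z + z*(1 + 2*z))*(1/34) + z = (z/34 + z*(1 + 2*z)/34) + z = 35*z/34 + z*(1 + 2*z)/34)
G(3³)/2043 = ((1/17)*3³*(18 + 3³))/2043 = ((1/17)*27*(18 + 27))*(1/2043) = ((1/17)*27*45)*(1/2043) = (1215/17)*(1/2043) = 135/3859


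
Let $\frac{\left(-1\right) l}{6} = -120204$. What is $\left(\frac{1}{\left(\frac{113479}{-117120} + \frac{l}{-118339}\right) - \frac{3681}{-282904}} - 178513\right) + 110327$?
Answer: $- \frac{235625129129025028678}{3455616094251983} \approx -68186.0$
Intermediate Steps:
$l = 721224$ ($l = \left(-6\right) \left(-120204\right) = 721224$)
$\left(\frac{1}{\left(\frac{113479}{-117120} + \frac{l}{-118339}\right) - \frac{3681}{-282904}} - 178513\right) + 110327 = \left(\frac{1}{\left(\frac{113479}{-117120} + \frac{721224}{-118339}\right) - \frac{3681}{-282904}} - 178513\right) + 110327 = \left(\frac{1}{\left(113479 \left(- \frac{1}{117120}\right) + 721224 \left(- \frac{1}{118339}\right)\right) - - \frac{3681}{282904}} - 178513\right) + 110327 = \left(\frac{1}{\left(- \frac{113479}{117120} - \frac{721224}{118339}\right) + \frac{3681}{282904}} - 178513\right) + 110327 = \left(\frac{1}{- \frac{97898746261}{13859863680} + \frac{3681}{282904}} - 178513\right) + 110327 = \left(\frac{1}{- \frac{3455616094251983}{490126359315840}} - 178513\right) + 110327 = \left(- \frac{490126359315840}{3455616094251983} - 178513\right) + 110327 = - \frac{616872885959563557119}{3455616094251983} + 110327 = - \frac{235625129129025028678}{3455616094251983}$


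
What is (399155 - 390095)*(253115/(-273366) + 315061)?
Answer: 130051335438610/45561 ≈ 2.8544e+9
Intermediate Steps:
(399155 - 390095)*(253115/(-273366) + 315061) = 9060*(253115*(-1/273366) + 315061) = 9060*(-253115/273366 + 315061) = 9060*(86126712211/273366) = 130051335438610/45561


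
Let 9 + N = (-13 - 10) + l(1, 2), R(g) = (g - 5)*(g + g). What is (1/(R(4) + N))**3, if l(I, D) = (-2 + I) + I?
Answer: -1/64000 ≈ -1.5625e-5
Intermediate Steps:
l(I, D) = -2 + 2*I
R(g) = 2*g*(-5 + g) (R(g) = (-5 + g)*(2*g) = 2*g*(-5 + g))
N = -32 (N = -9 + ((-13 - 10) + (-2 + 2*1)) = -9 + (-23 + (-2 + 2)) = -9 + (-23 + 0) = -9 - 23 = -32)
(1/(R(4) + N))**3 = (1/(2*4*(-5 + 4) - 32))**3 = (1/(2*4*(-1) - 32))**3 = (1/(-8 - 32))**3 = (1/(-40))**3 = (-1/40)**3 = -1/64000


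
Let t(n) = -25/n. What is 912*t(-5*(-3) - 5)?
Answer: -2280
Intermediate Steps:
912*t(-5*(-3) - 5) = 912*(-25/(-5*(-3) - 5)) = 912*(-25/(15 - 5)) = 912*(-25/10) = 912*(-25*⅒) = 912*(-5/2) = -2280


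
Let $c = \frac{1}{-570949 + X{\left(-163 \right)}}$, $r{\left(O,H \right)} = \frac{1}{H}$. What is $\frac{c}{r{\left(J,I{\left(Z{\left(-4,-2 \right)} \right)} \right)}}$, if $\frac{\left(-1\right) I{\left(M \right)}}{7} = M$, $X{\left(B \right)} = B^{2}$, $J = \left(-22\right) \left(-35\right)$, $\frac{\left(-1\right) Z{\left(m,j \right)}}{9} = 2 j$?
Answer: $\frac{21}{45365} \approx 0.00046291$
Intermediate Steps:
$Z{\left(m,j \right)} = - 18 j$ ($Z{\left(m,j \right)} = - 9 \cdot 2 j = - 18 j$)
$J = 770$
$I{\left(M \right)} = - 7 M$
$c = - \frac{1}{544380}$ ($c = \frac{1}{-570949 + \left(-163\right)^{2}} = \frac{1}{-570949 + 26569} = \frac{1}{-544380} = - \frac{1}{544380} \approx -1.837 \cdot 10^{-6}$)
$\frac{c}{r{\left(J,I{\left(Z{\left(-4,-2 \right)} \right)} \right)}} = - \frac{1}{544380 \frac{1}{\left(-7\right) \left(\left(-18\right) \left(-2\right)\right)}} = - \frac{1}{544380 \frac{1}{\left(-7\right) 36}} = - \frac{1}{544380 \frac{1}{-252}} = - \frac{1}{544380 \left(- \frac{1}{252}\right)} = \left(- \frac{1}{544380}\right) \left(-252\right) = \frac{21}{45365}$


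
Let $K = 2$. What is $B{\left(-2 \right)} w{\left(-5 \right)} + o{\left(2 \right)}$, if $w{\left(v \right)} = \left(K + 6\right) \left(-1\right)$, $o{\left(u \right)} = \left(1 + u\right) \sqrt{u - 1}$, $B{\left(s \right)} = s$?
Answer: $19$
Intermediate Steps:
$o{\left(u \right)} = \sqrt{-1 + u} \left(1 + u\right)$ ($o{\left(u \right)} = \left(1 + u\right) \sqrt{-1 + u} = \sqrt{-1 + u} \left(1 + u\right)$)
$w{\left(v \right)} = -8$ ($w{\left(v \right)} = \left(2 + 6\right) \left(-1\right) = 8 \left(-1\right) = -8$)
$B{\left(-2 \right)} w{\left(-5 \right)} + o{\left(2 \right)} = \left(-2\right) \left(-8\right) + \sqrt{-1 + 2} \left(1 + 2\right) = 16 + \sqrt{1} \cdot 3 = 16 + 1 \cdot 3 = 16 + 3 = 19$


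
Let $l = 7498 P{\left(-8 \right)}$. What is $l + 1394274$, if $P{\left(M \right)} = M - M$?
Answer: $1394274$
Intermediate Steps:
$P{\left(M \right)} = 0$
$l = 0$ ($l = 7498 \cdot 0 = 0$)
$l + 1394274 = 0 + 1394274 = 1394274$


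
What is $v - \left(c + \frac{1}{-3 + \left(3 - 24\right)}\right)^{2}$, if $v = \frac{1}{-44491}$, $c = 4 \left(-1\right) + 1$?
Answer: $- \frac{237093115}{25626816} \approx -9.2518$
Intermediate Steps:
$c = -3$ ($c = -4 + 1 = -3$)
$v = - \frac{1}{44491} \approx -2.2476 \cdot 10^{-5}$
$v - \left(c + \frac{1}{-3 + \left(3 - 24\right)}\right)^{2} = - \frac{1}{44491} - \left(-3 + \frac{1}{-3 + \left(3 - 24\right)}\right)^{2} = - \frac{1}{44491} - \left(-3 + \frac{1}{-3 - 21}\right)^{2} = - \frac{1}{44491} - \left(-3 + \frac{1}{-24}\right)^{2} = - \frac{1}{44491} - \left(-3 - \frac{1}{24}\right)^{2} = - \frac{1}{44491} - \left(- \frac{73}{24}\right)^{2} = - \frac{1}{44491} - \frac{5329}{576} = - \frac{237093115}{25626816}$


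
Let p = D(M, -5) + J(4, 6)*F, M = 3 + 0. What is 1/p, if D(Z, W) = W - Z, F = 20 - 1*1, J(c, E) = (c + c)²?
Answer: 1/1208 ≈ 0.00082781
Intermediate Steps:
J(c, E) = 4*c² (J(c, E) = (2*c)² = 4*c²)
F = 19 (F = 20 - 1 = 19)
M = 3
p = 1208 (p = (-5 - 1*3) + (4*4²)*19 = (-5 - 3) + (4*16)*19 = -8 + 64*19 = -8 + 1216 = 1208)
1/p = 1/1208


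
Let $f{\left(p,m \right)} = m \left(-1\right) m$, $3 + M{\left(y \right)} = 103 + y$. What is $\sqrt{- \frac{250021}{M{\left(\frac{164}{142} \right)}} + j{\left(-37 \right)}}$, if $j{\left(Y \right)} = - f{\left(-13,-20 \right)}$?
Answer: $\frac{i \sqrt{32889738}}{126} \approx 45.516 i$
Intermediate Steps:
$M{\left(y \right)} = 100 + y$ ($M{\left(y \right)} = -3 + \left(103 + y\right) = 100 + y$)
$f{\left(p,m \right)} = - m^{2}$ ($f{\left(p,m \right)} = - m m = - m^{2}$)
$j{\left(Y \right)} = 400$ ($j{\left(Y \right)} = - \left(-1\right) \left(-20\right)^{2} = - \left(-1\right) 400 = \left(-1\right) \left(-400\right) = 400$)
$\sqrt{- \frac{250021}{M{\left(\frac{164}{142} \right)}} + j{\left(-37 \right)}} = \sqrt{- \frac{250021}{100 + \frac{164}{142}} + 400} = \sqrt{- \frac{250021}{100 + 164 \cdot \frac{1}{142}} + 400} = \sqrt{- \frac{250021}{100 + \frac{82}{71}} + 400} = \sqrt{- \frac{250021}{\frac{7182}{71}} + 400} = \sqrt{\left(-250021\right) \frac{71}{7182} + 400} = \sqrt{- \frac{934289}{378} + 400} = \sqrt{- \frac{783089}{378}} = \frac{i \sqrt{32889738}}{126}$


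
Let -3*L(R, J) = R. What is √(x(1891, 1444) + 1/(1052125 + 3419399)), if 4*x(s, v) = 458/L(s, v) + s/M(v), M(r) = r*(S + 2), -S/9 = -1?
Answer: I*√5856288586700005362491/196359027084 ≈ 0.38973*I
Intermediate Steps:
S = 9 (S = -9*(-1) = 9)
M(r) = 11*r (M(r) = r*(9 + 2) = r*11 = 11*r)
L(R, J) = -R/3
x(s, v) = -687/(2*s) + s/(44*v) (x(s, v) = (458/((-s/3)) + s/((11*v)))/4 = (458*(-3/s) + s*(1/(11*v)))/4 = (-1374/s + s/(11*v))/4 = -687/(2*s) + s/(44*v))
√(x(1891, 1444) + 1/(1052125 + 3419399)) = √((-687/2/1891 + (1/44)*1891/1444) + 1/(1052125 + 3419399)) = √((-687/2*1/1891 + (1/44)*1891*(1/1444)) + 1/4471524) = √((-687/3782 + 1891/63536) + 1/4471524) = √(-18248735/120146576 + 1/4471524) = √(-20399884093891/134309574525456) = I*√5856288586700005362491/196359027084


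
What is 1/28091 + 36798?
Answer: 1033692619/28091 ≈ 36798.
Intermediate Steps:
1/28091 + 36798 = 1033692619/28091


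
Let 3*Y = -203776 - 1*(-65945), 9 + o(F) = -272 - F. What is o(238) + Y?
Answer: -139388/3 ≈ -46463.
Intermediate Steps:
o(F) = -281 - F (o(F) = -9 + (-272 - F) = -281 - F)
Y = -137831/3 (Y = (-203776 - 1*(-65945))/3 = (-203776 + 65945)/3 = (⅓)*(-137831) = -137831/3 ≈ -45944.)
o(238) + Y = (-281 - 1*238) - 137831/3 = (-281 - 238) - 137831/3 = -519 - 137831/3 = -139388/3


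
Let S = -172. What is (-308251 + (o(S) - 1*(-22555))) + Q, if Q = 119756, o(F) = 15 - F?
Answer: -165753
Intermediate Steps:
(-308251 + (o(S) - 1*(-22555))) + Q = (-308251 + ((15 - 1*(-172)) - 1*(-22555))) + 119756 = (-308251 + ((15 + 172) + 22555)) + 119756 = (-308251 + (187 + 22555)) + 119756 = (-308251 + 22742) + 119756 = -285509 + 119756 = -165753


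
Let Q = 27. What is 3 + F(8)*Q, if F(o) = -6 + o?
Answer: 57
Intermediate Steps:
3 + F(8)*Q = 3 + (-6 + 8)*27 = 3 + 2*27 = 3 + 54 = 57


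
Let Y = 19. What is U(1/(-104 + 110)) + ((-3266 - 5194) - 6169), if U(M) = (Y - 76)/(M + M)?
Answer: -14800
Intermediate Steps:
U(M) = -57/(2*M) (U(M) = (19 - 76)/(M + M) = -57*1/(2*M) = -57/(2*M))
U(1/(-104 + 110)) + ((-3266 - 5194) - 6169) = -57/(2*(1/(-104 + 110))) + ((-3266 - 5194) - 6169) = -57/(2*(1/6)) + (-8460 - 6169) = -57/(2*⅙) - 14629 = -57/2*6 - 14629 = -171 - 14629 = -14800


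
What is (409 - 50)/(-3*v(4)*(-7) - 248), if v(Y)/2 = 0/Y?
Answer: -359/248 ≈ -1.4476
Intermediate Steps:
v(Y) = 0 (v(Y) = 2*(0/Y) = 2*0 = 0)
(409 - 50)/(-3*v(4)*(-7) - 248) = (409 - 50)/(-3*0*(-7) - 248) = 359/(0*(-7) - 248) = 359/(0 - 248) = 359/(-248) = 359*(-1/248) = -359/248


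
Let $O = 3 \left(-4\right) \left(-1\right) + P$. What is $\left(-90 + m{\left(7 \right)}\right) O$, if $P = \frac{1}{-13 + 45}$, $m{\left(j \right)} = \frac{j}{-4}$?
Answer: $- \frac{141295}{128} \approx -1103.9$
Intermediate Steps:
$m{\left(j \right)} = - \frac{j}{4}$ ($m{\left(j \right)} = j \left(- \frac{1}{4}\right) = - \frac{j}{4}$)
$P = \frac{1}{32} \approx 0.03125$
$O = \frac{385}{32}$ ($O = 3 \left(-4\right) \left(-1\right) + \frac{1}{32} = \left(-12\right) \left(-1\right) + \frac{1}{32} = 12 + \frac{1}{32} = \frac{385}{32} \approx 12.031$)
$\left(-90 + m{\left(7 \right)}\right) O = \left(-90 - \frac{7}{4}\right) \frac{385}{32} = \left(- \frac{367}{4}\right) \frac{385}{32} = - \frac{141295}{128}$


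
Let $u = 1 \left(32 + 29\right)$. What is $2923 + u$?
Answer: $2984$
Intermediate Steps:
$u = 61$ ($u = 1 \cdot 61 = 61$)
$2923 + u = 2923 + 61 = 2984$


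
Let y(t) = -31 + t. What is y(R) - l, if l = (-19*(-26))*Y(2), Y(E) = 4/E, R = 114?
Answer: -905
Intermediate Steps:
l = 988 (l = (-19*(-26))*(4/2) = 494*(4*(1/2)) = 494*2 = 988)
y(R) - l = (-31 + 114) - 1*988 = 83 - 988 = -905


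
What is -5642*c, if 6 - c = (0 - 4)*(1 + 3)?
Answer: -124124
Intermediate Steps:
c = 22 (c = 6 - (0 - 4)*(1 + 3) = 6 - (-4)*4 = 6 - 1*(-16) = 6 + 16 = 22)
-5642*c = -5642*22 = -124124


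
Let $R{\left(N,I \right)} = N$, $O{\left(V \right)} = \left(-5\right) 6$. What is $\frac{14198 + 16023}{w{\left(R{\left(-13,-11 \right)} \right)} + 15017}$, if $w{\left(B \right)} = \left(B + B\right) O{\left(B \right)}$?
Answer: $\frac{30221}{15797} \approx 1.9131$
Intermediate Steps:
$O{\left(V \right)} = -30$
$w{\left(B \right)} = - 60 B$ ($w{\left(B \right)} = \left(B + B\right) \left(-30\right) = 2 B \left(-30\right) = - 60 B$)
$\frac{14198 + 16023}{w{\left(R{\left(-13,-11 \right)} \right)} + 15017} = \frac{14198 + 16023}{\left(-60\right) \left(-13\right) + 15017} = \frac{30221}{780 + 15017} = \frac{30221}{15797}$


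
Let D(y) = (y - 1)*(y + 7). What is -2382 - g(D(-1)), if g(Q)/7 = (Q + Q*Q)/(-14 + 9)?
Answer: -10986/5 ≈ -2197.2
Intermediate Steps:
D(y) = (-1 + y)*(7 + y)
g(Q) = -7*Q/5 - 7*Q²/5 (g(Q) = 7*((Q + Q*Q)/(-14 + 9)) = 7*((Q + Q²)/(-5)) = 7*((Q + Q²)*(-⅕)) = 7*(-Q/5 - Q²/5) = -7*Q/5 - 7*Q²/5)
-2382 - g(D(-1)) = -2382 - (-7)*(-7 + (-1)² + 6*(-1))*(1 + (-7 + (-1)² + 6*(-1)))/5 = -2382 - (-7)*(-7 + 1 - 6)*(1 + (-7 + 1 - 6))/5 = -2382 - (-7)*(-12)*(1 - 12)/5 = -2382 - (-7)*(-12)*(-11)/5 = -2382 - 1*(-924/5) = -2382 + 924/5 = -10986/5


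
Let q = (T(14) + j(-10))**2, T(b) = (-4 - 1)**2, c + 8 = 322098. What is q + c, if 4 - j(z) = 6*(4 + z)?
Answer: 326315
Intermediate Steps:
c = 322090 (c = -8 + 322098 = 322090)
T(b) = 25 (T(b) = (-5)**2 = 25)
j(z) = -20 - 6*z (j(z) = 4 - 6*(4 + z) = 4 - (24 + 6*z) = 4 + (-24 - 6*z) = -20 - 6*z)
q = 4225 (q = (25 + (-20 - 6*(-10)))**2 = (25 + (-20 + 60))**2 = (25 + 40)**2 = 65**2 = 4225)
q + c = 4225 + 322090 = 326315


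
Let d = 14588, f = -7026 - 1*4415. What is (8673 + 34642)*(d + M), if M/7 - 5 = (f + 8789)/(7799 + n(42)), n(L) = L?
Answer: 4965648016385/7841 ≈ 6.3329e+8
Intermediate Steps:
f = -11441 (f = -7026 - 4415 = -11441)
M = 255871/7841 (M = 35 + 7*((-11441 + 8789)/(7799 + 42)) = 35 + 7*(-2652/7841) = 35 - 18564/7841 = 255871/7841 ≈ 32.632)
(8673 + 34642)*(d + M) = (8673 + 34642)*(14588 + 255871/7841) = 43315*(114640379/7841) = 4965648016385/7841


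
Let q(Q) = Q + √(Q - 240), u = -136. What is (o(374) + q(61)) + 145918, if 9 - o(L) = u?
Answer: 146124 + I*√179 ≈ 1.4612e+5 + 13.379*I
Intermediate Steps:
o(L) = 145 (o(L) = 9 - 1*(-136) = 9 + 136 = 145)
q(Q) = Q + √(-240 + Q)
(o(374) + q(61)) + 145918 = (145 + (61 + √(-240 + 61))) + 145918 = (145 + (61 + √(-179))) + 145918 = (145 + (61 + I*√179)) + 145918 = (206 + I*√179) + 145918 = 146124 + I*√179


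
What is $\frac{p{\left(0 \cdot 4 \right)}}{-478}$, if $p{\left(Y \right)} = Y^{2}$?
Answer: $0$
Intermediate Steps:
$\frac{p{\left(0 \cdot 4 \right)}}{-478} = \frac{\left(0 \cdot 4\right)^{2}}{-478} = 0^{2} \left(- \frac{1}{478}\right) = 0 \left(- \frac{1}{478}\right) = 0$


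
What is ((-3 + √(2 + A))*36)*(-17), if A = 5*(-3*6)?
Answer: 1836 - 1224*I*√22 ≈ 1836.0 - 5741.1*I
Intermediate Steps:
A = -90 (A = 5*(-18) = -90)
((-3 + √(2 + A))*36)*(-17) = ((-3 + √(2 - 90))*36)*(-17) = ((-3 + √(-88))*36)*(-17) = ((-3 + 2*I*√22)*36)*(-17) = (-108 + 72*I*√22)*(-17) = 1836 - 1224*I*√22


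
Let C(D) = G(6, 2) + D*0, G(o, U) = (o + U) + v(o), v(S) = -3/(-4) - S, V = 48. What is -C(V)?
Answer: -11/4 ≈ -2.7500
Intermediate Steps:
v(S) = ¾ - S (v(S) = -3*(-¼) - S = ¾ - S)
G(o, U) = ¾ + U (G(o, U) = (o + U) + (¾ - o) = (U + o) + (¾ - o) = ¾ + U)
C(D) = 11/4 (C(D) = (¾ + 2) + D*0 = 11/4 + 0 = 11/4)
-C(V) = -1*11/4 = -11/4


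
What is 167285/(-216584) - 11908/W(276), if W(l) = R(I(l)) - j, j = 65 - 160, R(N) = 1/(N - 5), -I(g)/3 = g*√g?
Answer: -3887273758078495105/30822086383396968 - 547768*√69/47436693359 ≈ -126.12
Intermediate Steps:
I(g) = -3*g^(3/2) (I(g) = -3*g*√g = -3*g^(3/2))
R(N) = 1/(-5 + N)
j = -95
W(l) = 95 + 1/(-5 - 3*l^(3/2)) (W(l) = 1/(-5 - 3*l^(3/2)) - 1*(-95) = 1/(-5 - 3*l^(3/2)) + 95 = 95 + 1/(-5 - 3*l^(3/2)))
167285/(-216584) - 11908/W(276) = 167285/(-216584) - 11908*(5 + 3*276^(3/2))/(3*(158 + 95*276^(3/2))) = 167285*(-1/216584) - 11908*(5 + 3*(552*√69))/(3*(158 + 95*(552*√69))) = -167285/216584 - 11908*(5 + 1656*√69)/(3*(158 + 52440*√69))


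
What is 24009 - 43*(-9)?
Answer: 24396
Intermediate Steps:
24009 - 43*(-9) = 24009 + 387 = 24396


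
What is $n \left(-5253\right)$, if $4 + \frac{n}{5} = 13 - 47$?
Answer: $998070$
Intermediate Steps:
$n = -190$ ($n = -20 + 5 \left(13 - 47\right) = -20 + 5 \left(-34\right) = -20 - 170 = -190$)
$n \left(-5253\right) = \left(-190\right) \left(-5253\right) = 998070$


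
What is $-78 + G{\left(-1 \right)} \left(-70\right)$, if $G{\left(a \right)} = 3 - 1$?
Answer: $-218$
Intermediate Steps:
$G{\left(a \right)} = 2$ ($G{\left(a \right)} = 3 - 1 = 2$)
$-78 + G{\left(-1 \right)} \left(-70\right) = -78 + 2 \left(-70\right) = -78 - 140 = -218$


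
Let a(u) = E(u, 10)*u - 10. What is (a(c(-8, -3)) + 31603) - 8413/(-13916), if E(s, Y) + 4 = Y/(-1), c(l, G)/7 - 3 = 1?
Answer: 434201529/13916 ≈ 31202.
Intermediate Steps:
c(l, G) = 28 (c(l, G) = 21 + 7*1 = 21 + 7 = 28)
E(s, Y) = -4 - Y (E(s, Y) = -4 + Y/(-1) = -4 + Y*(-1) = -4 - Y)
a(u) = -10 - 14*u (a(u) = (-4 - 1*10)*u - 10 = (-4 - 10)*u - 10 = -14*u - 10 = -10 - 14*u)
(a(c(-8, -3)) + 31603) - 8413/(-13916) = ((-10 - 14*28) + 31603) - 8413/(-13916) = ((-10 - 392) + 31603) - 8413*(-1/13916) = (-402 + 31603) + 8413/13916 = 31201 + 8413/13916 = 434201529/13916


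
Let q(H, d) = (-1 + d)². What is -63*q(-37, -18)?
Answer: -22743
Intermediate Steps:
-63*q(-37, -18) = -63*(-1 - 18)² = -63*(-19)² = -63*361 = -22743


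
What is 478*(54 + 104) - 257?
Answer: 75267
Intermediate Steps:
478*(54 + 104) - 257 = 478*158 - 257 = 75524 - 257 = 75267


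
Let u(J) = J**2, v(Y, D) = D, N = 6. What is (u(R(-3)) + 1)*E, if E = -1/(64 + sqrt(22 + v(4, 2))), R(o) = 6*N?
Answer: -10376/509 + 1297*sqrt(6)/2036 ≈ -18.825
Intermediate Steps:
R(o) = 36 (R(o) = 6*6 = 36)
E = -1/(64 + 2*sqrt(6)) (E = -1/(64 + sqrt(22 + 2)) = -1/(64 + sqrt(24)) = -1/(64 + 2*sqrt(6)) ≈ -0.014514)
(u(R(-3)) + 1)*E = (36**2 + 1)*(-8/509 + sqrt(6)/2036) = (1296 + 1)*(-8/509 + sqrt(6)/2036) = 1297*(-8/509 + sqrt(6)/2036) = -10376/509 + 1297*sqrt(6)/2036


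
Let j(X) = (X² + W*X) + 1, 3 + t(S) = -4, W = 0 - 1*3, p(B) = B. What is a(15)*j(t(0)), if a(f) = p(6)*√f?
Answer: 426*√15 ≈ 1649.9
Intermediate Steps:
W = -3 (W = 0 - 3 = -3)
a(f) = 6*√f
t(S) = -7 (t(S) = -3 - 4 = -7)
j(X) = 1 + X² - 3*X (j(X) = (X² - 3*X) + 1 = 1 + X² - 3*X)
a(15)*j(t(0)) = (6*√15)*(1 + (-7)² - 3*(-7)) = (6*√15)*(1 + 49 + 21) = (6*√15)*71 = 426*√15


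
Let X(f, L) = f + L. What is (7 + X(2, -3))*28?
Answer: 168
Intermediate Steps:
X(f, L) = L + f
(7 + X(2, -3))*28 = (7 + (-3 + 2))*28 = (7 - 1)*28 = 6*28 = 168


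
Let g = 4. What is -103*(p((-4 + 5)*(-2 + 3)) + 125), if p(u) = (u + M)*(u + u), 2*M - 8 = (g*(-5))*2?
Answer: -9785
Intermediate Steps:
M = -16 (M = 4 + ((4*(-5))*2)/2 = 4 + (-20*2)/2 = 4 + (½)*(-40) = 4 - 20 = -16)
p(u) = 2*u*(-16 + u) (p(u) = (u - 16)*(u + u) = (-16 + u)*(2*u) = 2*u*(-16 + u))
-103*(p((-4 + 5)*(-2 + 3)) + 125) = -103*(2*((-4 + 5)*(-2 + 3))*(-16 + (-4 + 5)*(-2 + 3)) + 125) = -103*(2*(1*1)*(-16 + 1*1) + 125) = -103*(2*1*(-16 + 1) + 125) = -103*(2*1*(-15) + 125) = -103*(-30 + 125) = -103*95 = -9785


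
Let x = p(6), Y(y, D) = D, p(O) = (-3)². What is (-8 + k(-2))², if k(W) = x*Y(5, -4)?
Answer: 1936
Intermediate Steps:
p(O) = 9
x = 9
k(W) = -36 (k(W) = 9*(-4) = -36)
(-8 + k(-2))² = (-8 - 36)² = (-44)² = 1936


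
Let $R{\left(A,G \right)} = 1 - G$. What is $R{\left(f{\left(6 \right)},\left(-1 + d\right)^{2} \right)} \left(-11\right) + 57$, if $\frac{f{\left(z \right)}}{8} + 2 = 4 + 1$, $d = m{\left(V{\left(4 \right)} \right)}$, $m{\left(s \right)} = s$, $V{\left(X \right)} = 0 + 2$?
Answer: $57$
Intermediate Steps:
$V{\left(X \right)} = 2$
$d = 2$
$f{\left(z \right)} = 24$ ($f{\left(z \right)} = -16 + 8 \left(4 + 1\right) = -16 + 8 \cdot 5 = -16 + 40 = 24$)
$R{\left(f{\left(6 \right)},\left(-1 + d\right)^{2} \right)} \left(-11\right) + 57 = \left(1 - \left(-1 + 2\right)^{2}\right) \left(-11\right) + 57 = \left(1 - 1^{2}\right) \left(-11\right) + 57 = \left(1 - 1\right) \left(-11\right) + 57 = 0 \left(-11\right) + 57 = 0 + 57 = 57$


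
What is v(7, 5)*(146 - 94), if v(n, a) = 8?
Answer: 416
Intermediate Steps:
v(7, 5)*(146 - 94) = 8*(146 - 94) = 8*52 = 416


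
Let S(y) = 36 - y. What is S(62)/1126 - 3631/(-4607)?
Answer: 1984362/2593741 ≈ 0.76506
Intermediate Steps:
S(62)/1126 - 3631/(-4607) = (36 - 1*62)/1126 - 3631/(-4607) = (36 - 62)*(1/1126) - 3631*(-1/4607) = -26*1/1126 + 3631/4607 = -13/563 + 3631/4607 = 1984362/2593741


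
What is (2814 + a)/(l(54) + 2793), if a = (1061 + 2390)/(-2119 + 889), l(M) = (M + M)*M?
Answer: 3457769/10608750 ≈ 0.32594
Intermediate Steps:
l(M) = 2*M² (l(M) = (2*M)*M = 2*M²)
a = -3451/1230 (a = 3451/(-1230) = 3451*(-1/1230) = -3451/1230 ≈ -2.8057)
(2814 + a)/(l(54) + 2793) = (2814 - 3451/1230)/(2*54² + 2793) = 3457769/(1230*(2*2916 + 2793)) = 3457769/(1230*(5832 + 2793)) = (3457769/1230)/8625 = (3457769/1230)*(1/8625) = 3457769/10608750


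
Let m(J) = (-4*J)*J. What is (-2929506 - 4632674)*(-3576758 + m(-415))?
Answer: 32257673614440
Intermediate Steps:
m(J) = -4*J²
(-2929506 - 4632674)*(-3576758 + m(-415)) = (-2929506 - 4632674)*(-3576758 - 4*(-415)²) = -7562180*(-3576758 - 4*172225) = -7562180*(-3576758 - 688900) = -7562180*(-4265658) = 32257673614440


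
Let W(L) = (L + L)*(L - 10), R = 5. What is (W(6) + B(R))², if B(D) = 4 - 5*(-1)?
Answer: 1521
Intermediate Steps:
B(D) = 9 (B(D) = 4 + 5 = 9)
W(L) = 2*L*(-10 + L) (W(L) = (2*L)*(-10 + L) = 2*L*(-10 + L))
(W(6) + B(R))² = (2*6*(-10 + 6) + 9)² = (2*6*(-4) + 9)² = (-48 + 9)² = (-39)² = 1521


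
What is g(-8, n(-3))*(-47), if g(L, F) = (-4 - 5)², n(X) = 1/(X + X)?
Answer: -3807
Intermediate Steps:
n(X) = 1/(2*X)
g(L, F) = 81 (g(L, F) = (-9)² = 81)
g(-8, n(-3))*(-47) = 81*(-47) = -3807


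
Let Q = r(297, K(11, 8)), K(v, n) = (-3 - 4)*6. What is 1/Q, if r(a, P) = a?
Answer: 1/297 ≈ 0.0033670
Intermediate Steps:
K(v, n) = -42 (K(v, n) = -7*6 = -42)
Q = 297
1/Q = 1/297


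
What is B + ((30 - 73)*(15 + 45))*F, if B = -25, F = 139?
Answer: -358645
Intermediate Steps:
B + ((30 - 73)*(15 + 45))*F = -25 + ((30 - 73)*(15 + 45))*139 = -25 - 43*60*139 = -25 - 2580*139 = -25 - 358620 = -358645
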